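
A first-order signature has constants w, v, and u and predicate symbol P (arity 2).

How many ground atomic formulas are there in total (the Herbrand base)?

9

With no function symbols, the Herbrand universe is just the 3 constants.
Ground atoms per predicate: P: 3^2 = 9.
Herbrand base size = 9 = 9.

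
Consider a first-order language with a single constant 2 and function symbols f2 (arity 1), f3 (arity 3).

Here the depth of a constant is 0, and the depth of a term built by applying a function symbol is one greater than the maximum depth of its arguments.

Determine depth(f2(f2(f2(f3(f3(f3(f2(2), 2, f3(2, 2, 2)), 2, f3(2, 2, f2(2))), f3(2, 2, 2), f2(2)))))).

depth(f2(2)) = 1 + depth(2) = 1 + 0 = 1
depth(f3(2, 2, 2)) = 1 + max(0, 0, 0) = 1
depth(f3(f2(2), 2, f3(2, 2, 2))) = 1 + max(1, 0, 1) = 2
depth(f3(2, 2, f2(2))) = 1 + max(0, 0, 1) = 2
depth(f3(f3(f2(2), 2, f3(2, 2, 2)), 2, f3(2, 2, f2(2)))) = 1 + max(2, 0, 2) = 3
depth(f3(f3(f3(f2(2), 2, f3(2, 2, 2)), 2, f3(2, 2, f2(2))), f3(2, 2, 2), f2(2))) = 1 + max(3, 1, 1) = 4
depth(f2(f3(f3(f3(f2(2), 2, f3(2, 2, 2)), 2, f3(2, 2, f2(2))), f3(2, 2, 2), f2(2)))) = 1 + depth(f3(f3(f3(f2(2), 2, f3(2, 2, 2)), 2, f3(2, 2, f2(2))), f3(2, 2, 2), f2(2))) = 1 + 4 = 5
depth(f2(f2(f3(f3(f3(f2(2), 2, f3(2, 2, 2)), 2, f3(2, 2, f2(2))), f3(2, 2, 2), f2(2))))) = 1 + depth(f2(f3(f3(f3(f2(2), 2, f3(2, 2, 2)), 2, f3(2, 2, f2(2))), f3(2, 2, 2), f2(2)))) = 1 + 5 = 6
depth(f2(f2(f2(f3(f3(f3(f2(2), 2, f3(2, 2, 2)), 2, f3(2, 2, f2(2))), f3(2, 2, 2), f2(2)))))) = 1 + depth(f2(f2(f3(f3(f3(f2(2), 2, f3(2, 2, 2)), 2, f3(2, 2, f2(2))), f3(2, 2, 2), f2(2))))) = 1 + 6 = 7

7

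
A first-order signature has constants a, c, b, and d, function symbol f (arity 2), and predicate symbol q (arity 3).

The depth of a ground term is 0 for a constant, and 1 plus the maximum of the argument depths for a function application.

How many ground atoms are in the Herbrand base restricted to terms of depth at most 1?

First count ground terms of depth ≤ 1.
Count level by level. With function symbols f/2, the terms of depth ≤ k are the 4 constants together with each function applied to depth-≤(k−1) tuples, so N_k = 4 + N_{k-1}^2.
N_0 = 4
N_1 = 4 + 4^2 = 20
So |H| = 20.
Ground atoms are formed by filling each argument slot of a predicate with a term from H, so an r-ary predicate gives |H|^r atoms:
  q: 20^3 = 8000
Total ground atoms: 8000.

8000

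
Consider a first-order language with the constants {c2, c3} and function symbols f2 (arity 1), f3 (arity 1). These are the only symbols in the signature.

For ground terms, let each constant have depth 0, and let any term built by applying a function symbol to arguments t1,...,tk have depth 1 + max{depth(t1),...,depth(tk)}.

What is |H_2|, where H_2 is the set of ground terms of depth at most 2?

14

If N_k denotes the number of depth-≤k ground terms, the 2 constants give N_0 = 2, and each function symbol of arity r contributes N_{k-1}^r new terms at level k: N_k = 2 + N_{k-1} + N_{k-1}.
N_0 = 2
N_1 = 2 + 2 + 2 = 6
N_2 = 2 + 6 + 6 = 14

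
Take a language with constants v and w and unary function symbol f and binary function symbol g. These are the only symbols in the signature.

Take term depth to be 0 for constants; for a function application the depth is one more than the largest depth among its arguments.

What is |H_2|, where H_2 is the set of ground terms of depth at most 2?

Count level by level. With function symbols f/1, g/2, the terms of depth ≤ k are the 2 constants together with each function applied to depth-≤(k−1) tuples, so N_k = 2 + N_{k-1} + N_{k-1}^2.
N_0 = 2
N_1 = 2 + 2 + 2^2 = 8
N_2 = 2 + 8 + 8^2 = 74

74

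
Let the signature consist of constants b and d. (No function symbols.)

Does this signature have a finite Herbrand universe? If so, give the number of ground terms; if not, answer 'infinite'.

There are no function symbols, so every ground term is one of the 2 constants.
The Herbrand universe is {b, d}, which is finite with 2 elements.

2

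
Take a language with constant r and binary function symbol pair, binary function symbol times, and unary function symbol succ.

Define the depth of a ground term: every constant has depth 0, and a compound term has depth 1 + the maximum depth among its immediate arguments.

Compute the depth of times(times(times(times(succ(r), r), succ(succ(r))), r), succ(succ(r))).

depth(succ(r)) = 1 + depth(r) = 1 + 0 = 1
depth(times(succ(r), r)) = 1 + max(1, 0) = 2
depth(succ(succ(r))) = 1 + depth(succ(r)) = 1 + 1 = 2
depth(times(times(succ(r), r), succ(succ(r)))) = 1 + max(2, 2) = 3
depth(times(times(times(succ(r), r), succ(succ(r))), r)) = 1 + max(3, 0) = 4
depth(times(times(times(times(succ(r), r), succ(succ(r))), r), succ(succ(r)))) = 1 + max(4, 2) = 5

5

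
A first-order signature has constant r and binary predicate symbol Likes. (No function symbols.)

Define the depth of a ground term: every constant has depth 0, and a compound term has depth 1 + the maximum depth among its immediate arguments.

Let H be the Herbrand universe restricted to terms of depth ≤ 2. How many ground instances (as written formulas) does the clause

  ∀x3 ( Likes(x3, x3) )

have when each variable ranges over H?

Ground terms of depth ≤ 2:
  With no function symbols every ground term is a constant, so there is exactly 1 ground term at every depth bound.
  N_0 = 1
  N_1 = 1
  N_2 = 1
So there is exactly 1 ground term available for substitution.
The variable x3 ranges independently over the available ground terms, and distinct assignments produce distinct instances.
Number of ground instances = 1.

1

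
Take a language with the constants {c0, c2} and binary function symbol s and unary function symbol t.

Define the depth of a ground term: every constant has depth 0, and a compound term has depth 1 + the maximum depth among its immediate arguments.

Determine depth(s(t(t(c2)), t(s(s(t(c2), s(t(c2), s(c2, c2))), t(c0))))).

depth(t(c2)) = 1 + depth(c2) = 1 + 0 = 1
depth(t(t(c2))) = 1 + depth(t(c2)) = 1 + 1 = 2
depth(s(c2, c2)) = 1 + max(0, 0) = 1
depth(s(t(c2), s(c2, c2))) = 1 + max(1, 1) = 2
depth(s(t(c2), s(t(c2), s(c2, c2)))) = 1 + max(1, 2) = 3
depth(t(c0)) = 1 + depth(c0) = 1 + 0 = 1
depth(s(s(t(c2), s(t(c2), s(c2, c2))), t(c0))) = 1 + max(3, 1) = 4
depth(t(s(s(t(c2), s(t(c2), s(c2, c2))), t(c0)))) = 1 + depth(s(s(t(c2), s(t(c2), s(c2, c2))), t(c0))) = 1 + 4 = 5
depth(s(t(t(c2)), t(s(s(t(c2), s(t(c2), s(c2, c2))), t(c0))))) = 1 + max(2, 5) = 6

6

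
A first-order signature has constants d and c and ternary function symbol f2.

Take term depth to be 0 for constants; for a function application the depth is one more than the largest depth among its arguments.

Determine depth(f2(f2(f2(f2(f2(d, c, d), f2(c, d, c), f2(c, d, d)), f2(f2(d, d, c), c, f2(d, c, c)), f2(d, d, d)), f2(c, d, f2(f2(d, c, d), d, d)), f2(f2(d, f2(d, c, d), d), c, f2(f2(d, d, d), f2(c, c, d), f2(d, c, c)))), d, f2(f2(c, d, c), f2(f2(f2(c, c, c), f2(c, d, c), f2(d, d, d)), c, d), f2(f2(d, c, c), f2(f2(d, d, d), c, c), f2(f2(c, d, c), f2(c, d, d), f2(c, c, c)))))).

depth(f2(d, c, d)) = 1 + max(0, 0, 0) = 1
depth(f2(c, d, c)) = 1 + max(0, 0, 0) = 1
depth(f2(c, d, d)) = 1 + max(0, 0, 0) = 1
depth(f2(f2(d, c, d), f2(c, d, c), f2(c, d, d))) = 1 + max(1, 1, 1) = 2
depth(f2(d, d, c)) = 1 + max(0, 0, 0) = 1
depth(f2(d, c, c)) = 1 + max(0, 0, 0) = 1
depth(f2(f2(d, d, c), c, f2(d, c, c))) = 1 + max(1, 0, 1) = 2
depth(f2(d, d, d)) = 1 + max(0, 0, 0) = 1
depth(f2(f2(f2(d, c, d), f2(c, d, c), f2(c, d, d)), f2(f2(d, d, c), c, f2(d, c, c)), f2(d, d, d))) = 1 + max(2, 2, 1) = 3
depth(f2(f2(d, c, d), d, d)) = 1 + max(1, 0, 0) = 2
depth(f2(c, d, f2(f2(d, c, d), d, d))) = 1 + max(0, 0, 2) = 3
depth(f2(d, f2(d, c, d), d)) = 1 + max(0, 1, 0) = 2
depth(f2(c, c, d)) = 1 + max(0, 0, 0) = 1
depth(f2(f2(d, d, d), f2(c, c, d), f2(d, c, c))) = 1 + max(1, 1, 1) = 2
depth(f2(f2(d, f2(d, c, d), d), c, f2(f2(d, d, d), f2(c, c, d), f2(d, c, c)))) = 1 + max(2, 0, 2) = 3
depth(f2(f2(f2(f2(d, c, d), f2(c, d, c), f2(c, d, d)), f2(f2(d, d, c), c, f2(d, c, c)), f2(d, d, d)), f2(c, d, f2(f2(d, c, d), d, d)), f2(f2(d, f2(d, c, d), d), c, f2(f2(d, d, d), f2(c, c, d), f2(d, c, c))))) = 1 + max(3, 3, 3) = 4
depth(f2(c, c, c)) = 1 + max(0, 0, 0) = 1
depth(f2(f2(c, c, c), f2(c, d, c), f2(d, d, d))) = 1 + max(1, 1, 1) = 2
depth(f2(f2(f2(c, c, c), f2(c, d, c), f2(d, d, d)), c, d)) = 1 + max(2, 0, 0) = 3
depth(f2(f2(d, d, d), c, c)) = 1 + max(1, 0, 0) = 2
depth(f2(f2(c, d, c), f2(c, d, d), f2(c, c, c))) = 1 + max(1, 1, 1) = 2
depth(f2(f2(d, c, c), f2(f2(d, d, d), c, c), f2(f2(c, d, c), f2(c, d, d), f2(c, c, c)))) = 1 + max(1, 2, 2) = 3
depth(f2(f2(c, d, c), f2(f2(f2(c, c, c), f2(c, d, c), f2(d, d, d)), c, d), f2(f2(d, c, c), f2(f2(d, d, d), c, c), f2(f2(c, d, c), f2(c, d, d), f2(c, c, c))))) = 1 + max(1, 3, 3) = 4
depth(f2(f2(f2(f2(f2(d, c, d), f2(c, d, c), f2(c, d, d)), f2(f2(d, d, c), c, f2(d, c, c)), f2(d, d, d)), f2(c, d, f2(f2(d, c, d), d, d)), f2(f2(d, f2(d, c, d), d), c, f2(f2(d, d, d), f2(c, c, d), f2(d, c, c)))), d, f2(f2(c, d, c), f2(f2(f2(c, c, c), f2(c, d, c), f2(d, d, d)), c, d), f2(f2(d, c, c), f2(f2(d, d, d), c, c), f2(f2(c, d, c), f2(c, d, d), f2(c, c, c)))))) = 1 + max(4, 0, 4) = 5

5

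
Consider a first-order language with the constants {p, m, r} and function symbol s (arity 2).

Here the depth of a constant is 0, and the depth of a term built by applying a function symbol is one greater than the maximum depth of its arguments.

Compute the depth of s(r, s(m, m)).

2

depth(s(m, m)) = 1 + max(0, 0) = 1
depth(s(r, s(m, m))) = 1 + max(0, 1) = 2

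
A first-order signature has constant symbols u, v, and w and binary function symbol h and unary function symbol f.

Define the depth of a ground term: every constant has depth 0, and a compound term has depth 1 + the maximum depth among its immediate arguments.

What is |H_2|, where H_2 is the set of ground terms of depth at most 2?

If N_k denotes the number of depth-≤k ground terms, the 3 constants give N_0 = 3, and each function symbol of arity r contributes N_{k-1}^r new terms at level k: N_k = 3 + N_{k-1}^2 + N_{k-1}.
N_0 = 3
N_1 = 3 + 3^2 + 3 = 15
N_2 = 3 + 15^2 + 15 = 243

243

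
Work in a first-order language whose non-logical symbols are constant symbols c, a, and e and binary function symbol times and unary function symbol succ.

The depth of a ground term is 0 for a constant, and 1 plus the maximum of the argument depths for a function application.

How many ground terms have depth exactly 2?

228

If N_k denotes the number of depth-≤k ground terms, the 3 constants give N_0 = 3, and each function symbol of arity r contributes N_{k-1}^r new terms at level k: N_k = 3 + N_{k-1}^2 + N_{k-1}.
N_0 = 3
N_1 = 3 + 3^2 + 3 = 15
N_2 = 3 + 15^2 + 15 = 243
Terms of depth exactly 2: N_2 − N_1 = 243 − 15 = 228.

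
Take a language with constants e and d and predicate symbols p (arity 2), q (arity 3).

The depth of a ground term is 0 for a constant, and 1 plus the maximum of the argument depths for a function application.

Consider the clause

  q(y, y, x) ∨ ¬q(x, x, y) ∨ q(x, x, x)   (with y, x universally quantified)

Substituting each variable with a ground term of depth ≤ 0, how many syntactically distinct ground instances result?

Ground terms of depth ≤ 0:
  With no function symbols every ground term is a constant, so there are exactly 2 ground terms at every depth bound.
  N_0 = 2
So there are 2 ground terms available for substitution.
The body mentions every one of the 2 quantified variables; since ground terms form a free algebra, no two substitutions collapse to the same formula.
Number of ground instances = 2^2 = 4.

4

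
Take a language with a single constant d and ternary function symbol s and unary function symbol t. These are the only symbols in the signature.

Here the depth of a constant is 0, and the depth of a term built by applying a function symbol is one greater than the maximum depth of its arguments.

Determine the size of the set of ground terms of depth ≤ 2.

31

If N_k denotes the number of depth-≤k ground terms, the 1 constant gives N_0 = 1, and each function symbol of arity r contributes N_{k-1}^r new terms at level k: N_k = 1 + N_{k-1}^3 + N_{k-1}.
N_0 = 1
N_1 = 1 + 1^3 + 1 = 3
N_2 = 1 + 3^3 + 3 = 31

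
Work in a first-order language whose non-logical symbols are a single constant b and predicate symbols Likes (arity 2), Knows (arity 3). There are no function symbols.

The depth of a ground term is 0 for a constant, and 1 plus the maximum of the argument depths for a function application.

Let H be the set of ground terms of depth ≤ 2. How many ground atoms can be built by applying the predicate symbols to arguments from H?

2

First count ground terms of depth ≤ 2.
With no function symbols every ground term is a constant, so there is exactly 1 ground term at every depth bound.
N_0 = 1
N_1 = 1
N_2 = 1
Explicitly: b.
So |H| = 1.
Each predicate of arity r yields |H|^r ground atoms (one per choice of an r-tuple from H):
  Likes: 1^2 = 1;  Knows: 1^3 = 1
Total ground atoms: 1 + 1 = 2.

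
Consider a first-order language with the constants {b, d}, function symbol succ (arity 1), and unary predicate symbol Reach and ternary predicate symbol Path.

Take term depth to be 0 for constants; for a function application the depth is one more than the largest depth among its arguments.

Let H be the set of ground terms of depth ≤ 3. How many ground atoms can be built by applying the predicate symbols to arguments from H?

520

First count ground terms of depth ≤ 3.
If N_k denotes the number of depth-≤k ground terms, the 2 constants give N_0 = 2, and each function symbol of arity r contributes N_{k-1}^r new terms at level k: N_k = 2 + N_{k-1}.
N_0 = 2
N_1 = 2 + 2 = 4
N_2 = 2 + 4 = 6
N_3 = 2 + 6 = 8
So |H| = 8.
Each predicate of arity r yields |H|^r ground atoms (one per choice of an r-tuple from H):
  Reach: 8;  Path: 8^3 = 512
Total ground atoms: 8 + 512 = 520.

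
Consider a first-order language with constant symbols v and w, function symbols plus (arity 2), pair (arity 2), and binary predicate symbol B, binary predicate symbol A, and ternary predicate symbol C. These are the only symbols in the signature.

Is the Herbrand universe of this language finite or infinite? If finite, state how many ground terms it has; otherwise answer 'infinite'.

infinite

The signature has at least one function symbol (plus, arity 2) and at least one constant (v).
Iterating plus gives infinitely many distinct ground terms: v, plus(v, v), plus(plus(v, v), plus(v, v)), ...
So the Herbrand universe is infinite.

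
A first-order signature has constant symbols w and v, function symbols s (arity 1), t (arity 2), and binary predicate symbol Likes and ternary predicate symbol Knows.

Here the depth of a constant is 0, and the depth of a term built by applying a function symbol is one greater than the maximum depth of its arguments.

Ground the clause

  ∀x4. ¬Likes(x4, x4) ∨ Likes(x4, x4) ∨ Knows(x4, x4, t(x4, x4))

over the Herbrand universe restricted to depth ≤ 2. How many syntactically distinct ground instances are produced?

74

Ground terms of depth ≤ 2:
  Write N_k for the number of ground terms of depth ≤ k. A term of depth ≤ k is either a constant or a function symbol applied to arguments of depth ≤ k−1, so N_k = 2 + N_{k-1} + N_{k-1}^2.
  N_0 = 2
  N_1 = 2 + 2 + 2^2 = 8
  N_2 = 2 + 8 + 8^2 = 74
So there are 74 ground terms available for substitution.
There is 1 variable to instantiate (x4),  occurring in at least one literal, so different choices give different ground instances.
Number of ground instances = 74.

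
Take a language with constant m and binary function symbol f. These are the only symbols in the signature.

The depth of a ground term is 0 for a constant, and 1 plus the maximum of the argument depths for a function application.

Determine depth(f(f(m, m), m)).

depth(f(m, m)) = 1 + max(0, 0) = 1
depth(f(f(m, m), m)) = 1 + max(1, 0) = 2

2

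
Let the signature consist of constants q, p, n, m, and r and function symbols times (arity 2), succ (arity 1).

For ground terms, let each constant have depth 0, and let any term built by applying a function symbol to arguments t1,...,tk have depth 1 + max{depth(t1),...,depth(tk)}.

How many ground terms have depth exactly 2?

If N_k denotes the number of depth-≤k ground terms, the 5 constants give N_0 = 5, and each function symbol of arity r contributes N_{k-1}^r new terms at level k: N_k = 5 + N_{k-1}^2 + N_{k-1}.
N_0 = 5
N_1 = 5 + 5^2 + 5 = 35
N_2 = 5 + 35^2 + 35 = 1265
Terms of depth exactly 2: N_2 − N_1 = 1265 − 35 = 1230.

1230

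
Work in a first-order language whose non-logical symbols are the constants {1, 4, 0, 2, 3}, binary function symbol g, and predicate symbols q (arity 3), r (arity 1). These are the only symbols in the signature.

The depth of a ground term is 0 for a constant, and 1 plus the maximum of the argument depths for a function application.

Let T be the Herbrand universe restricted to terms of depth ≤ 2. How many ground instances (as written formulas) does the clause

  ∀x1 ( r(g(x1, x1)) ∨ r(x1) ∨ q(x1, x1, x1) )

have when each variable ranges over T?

Ground terms of depth ≤ 2:
  If N_k denotes the number of depth-≤k ground terms, the 5 constants give N_0 = 5, and each function symbol of arity r contributes N_{k-1}^r new terms at level k: N_k = 5 + N_{k-1}^2.
  N_0 = 5
  N_1 = 5 + 5^2 = 30
  N_2 = 5 + 30^2 = 905
So there are 905 ground terms available for substitution.
The variable x1 ranges independently over the available ground terms, and distinct assignments produce distinct instances.
Number of ground instances = 905.

905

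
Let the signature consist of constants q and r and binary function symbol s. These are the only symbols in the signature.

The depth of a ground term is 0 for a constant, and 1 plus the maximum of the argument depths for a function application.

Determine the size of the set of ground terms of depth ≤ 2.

Let N_k = |{terms of depth ≤ k}|. Then N_0 = 2 and N_k = 2 + N_{k-1}^2 for k ≥ 1 (one summand per function symbol, arity giving the exponent).
N_0 = 2
N_1 = 2 + 2^2 = 6
N_2 = 2 + 6^2 = 38

38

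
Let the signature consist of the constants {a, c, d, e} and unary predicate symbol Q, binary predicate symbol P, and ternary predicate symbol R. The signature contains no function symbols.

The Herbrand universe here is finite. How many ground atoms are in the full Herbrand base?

With no function symbols, the Herbrand universe is just the 4 constants.
Ground atoms per predicate: Q: 4, P: 4^2 = 16, R: 4^3 = 64.
Herbrand base size = 4 + 16 + 64 = 84.

84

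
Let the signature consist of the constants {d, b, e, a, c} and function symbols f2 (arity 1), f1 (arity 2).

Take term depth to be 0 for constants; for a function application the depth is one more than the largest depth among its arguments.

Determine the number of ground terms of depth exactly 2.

Write N_k for the number of ground terms of depth ≤ k. A term of depth ≤ k is either a constant or a function symbol applied to arguments of depth ≤ k−1, so N_k = 5 + N_{k-1} + N_{k-1}^2.
N_0 = 5
N_1 = 5 + 5 + 5^2 = 35
N_2 = 5 + 35 + 35^2 = 1265
Terms of depth exactly 2: N_2 − N_1 = 1265 − 35 = 1230.

1230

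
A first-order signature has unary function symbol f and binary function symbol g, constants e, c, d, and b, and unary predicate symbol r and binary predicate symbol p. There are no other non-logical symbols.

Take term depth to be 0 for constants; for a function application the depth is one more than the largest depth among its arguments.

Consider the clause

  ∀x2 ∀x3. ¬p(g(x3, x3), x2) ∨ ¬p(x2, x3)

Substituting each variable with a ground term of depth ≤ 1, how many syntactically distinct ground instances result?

576

Ground terms of depth ≤ 1:
  Count level by level. With function symbols f/1, g/2, the terms of depth ≤ k are the 4 constants together with each function applied to depth-≤(k−1) tuples, so N_k = 4 + N_{k-1} + N_{k-1}^2.
  N_0 = 4
  N_1 = 4 + 4 + 4^2 = 24
So there are 24 ground terms available for substitution.
Each of x2, x3 ranges independently over the available ground terms, and distinct assignments produce distinct instances.
Number of ground instances = 24^2 = 576.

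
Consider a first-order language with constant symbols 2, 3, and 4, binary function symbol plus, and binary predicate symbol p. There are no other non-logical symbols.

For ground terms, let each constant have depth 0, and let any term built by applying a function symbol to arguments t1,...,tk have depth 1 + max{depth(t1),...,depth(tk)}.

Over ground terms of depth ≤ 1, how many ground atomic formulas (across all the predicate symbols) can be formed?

First count ground terms of depth ≤ 1.
Count level by level. With function symbols plus/2, the terms of depth ≤ k are the 3 constants together with each function applied to depth-≤(k−1) tuples, so N_k = 3 + N_{k-1}^2.
N_0 = 3
N_1 = 3 + 3^2 = 12
Explicitly: 2, 3, 4, plus(2, 2), plus(2, 3), plus(2, 4), plus(3, 2), plus(3, 3), plus(3, 4), plus(4, 2), plus(4, 3), plus(4, 4).
So |H| = 12.
A ground atom is a predicate applied to a tuple of terms from H, so the count is the sum over predicates of |H|^arity:
  p: 12^2 = 144
Total ground atoms: 144.

144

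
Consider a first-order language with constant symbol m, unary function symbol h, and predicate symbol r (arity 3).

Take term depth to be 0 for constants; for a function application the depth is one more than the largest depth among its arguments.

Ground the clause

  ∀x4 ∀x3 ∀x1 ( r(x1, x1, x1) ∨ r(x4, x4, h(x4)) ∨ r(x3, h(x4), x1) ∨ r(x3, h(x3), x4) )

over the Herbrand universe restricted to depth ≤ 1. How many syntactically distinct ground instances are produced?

Ground terms of depth ≤ 1:
  If N_k denotes the number of depth-≤k ground terms, the 1 constant gives N_0 = 1, and each function symbol of arity r contributes N_{k-1}^r new terms at level k: N_k = 1 + N_{k-1}.
  N_0 = 1
  N_1 = 1 + 1 = 2
  Explicitly: m, h(m).
So there are 2 ground terms available for substitution.
The body mentions every one of the 3 quantified variables; since ground terms form a free algebra, no two substitutions collapse to the same formula.
Number of ground instances = 2^3 = 8.

8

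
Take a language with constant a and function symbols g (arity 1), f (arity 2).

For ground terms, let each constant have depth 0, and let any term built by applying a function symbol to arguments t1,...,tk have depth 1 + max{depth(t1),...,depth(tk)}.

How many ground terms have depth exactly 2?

Let N_k count ground terms of depth at most k. Each non-constant term of depth ≤ k is some function symbol applied to depth-≤(k−1) arguments, giving N_k = 1 + N_{k-1} + N_{k-1}^2.
N_0 = 1
N_1 = 1 + 1 + 1^2 = 3
N_2 = 1 + 3 + 3^2 = 13
Terms of depth exactly 2: N_2 − N_1 = 13 − 3 = 10.

10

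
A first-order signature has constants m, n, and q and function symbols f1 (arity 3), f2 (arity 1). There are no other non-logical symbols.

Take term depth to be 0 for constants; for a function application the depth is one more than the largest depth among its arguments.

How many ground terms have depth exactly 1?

Write N_k for the number of ground terms of depth ≤ k. A term of depth ≤ k is either a constant or a function symbol applied to arguments of depth ≤ k−1, so N_k = 3 + N_{k-1}^3 + N_{k-1}.
N_0 = 3
N_1 = 3 + 3^3 + 3 = 33
Terms of depth exactly 1: N_1 − N_0 = 33 − 3 = 30.

30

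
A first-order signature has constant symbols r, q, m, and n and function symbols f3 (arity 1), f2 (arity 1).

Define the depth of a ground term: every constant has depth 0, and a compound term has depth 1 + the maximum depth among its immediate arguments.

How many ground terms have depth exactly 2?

Write N_k for the number of ground terms of depth ≤ k. A term of depth ≤ k is either a constant or a function symbol applied to arguments of depth ≤ k−1, so N_k = 4 + N_{k-1} + N_{k-1}.
N_0 = 4
N_1 = 4 + 4 + 4 = 12
N_2 = 4 + 12 + 12 = 28
Terms of depth exactly 2: N_2 − N_1 = 28 − 12 = 16.

16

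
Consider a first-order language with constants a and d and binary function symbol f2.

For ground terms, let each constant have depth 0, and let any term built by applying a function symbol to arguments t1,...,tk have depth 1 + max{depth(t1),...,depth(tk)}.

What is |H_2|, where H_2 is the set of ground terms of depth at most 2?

Write N_k for the number of ground terms of depth ≤ k. A term of depth ≤ k is either a constant or a function symbol applied to arguments of depth ≤ k−1, so N_k = 2 + N_{k-1}^2.
N_0 = 2
N_1 = 2 + 2^2 = 6
N_2 = 2 + 6^2 = 38

38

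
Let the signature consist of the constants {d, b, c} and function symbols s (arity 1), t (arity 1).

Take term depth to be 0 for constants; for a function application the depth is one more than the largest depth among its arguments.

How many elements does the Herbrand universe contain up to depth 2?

21

If N_k denotes the number of depth-≤k ground terms, the 3 constants give N_0 = 3, and each function symbol of arity r contributes N_{k-1}^r new terms at level k: N_k = 3 + N_{k-1} + N_{k-1}.
N_0 = 3
N_1 = 3 + 3 + 3 = 9
N_2 = 3 + 9 + 9 = 21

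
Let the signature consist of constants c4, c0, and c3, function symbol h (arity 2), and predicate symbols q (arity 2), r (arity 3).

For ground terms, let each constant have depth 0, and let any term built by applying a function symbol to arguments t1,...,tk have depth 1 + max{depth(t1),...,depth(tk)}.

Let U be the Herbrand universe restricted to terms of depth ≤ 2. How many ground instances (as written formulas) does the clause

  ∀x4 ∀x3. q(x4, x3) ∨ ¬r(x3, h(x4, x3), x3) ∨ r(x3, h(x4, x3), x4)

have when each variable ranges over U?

Ground terms of depth ≤ 2:
  Count level by level. With function symbols h/2, the terms of depth ≤ k are the 3 constants together with each function applied to depth-≤(k−1) tuples, so N_k = 3 + N_{k-1}^2.
  N_0 = 3
  N_1 = 3 + 3^2 = 12
  N_2 = 3 + 12^2 = 147
So there are 147 ground terms available for substitution.
Each of x4, x3 ranges independently over the available ground terms, and distinct assignments produce distinct instances.
Number of ground instances = 147^2 = 21609.

21609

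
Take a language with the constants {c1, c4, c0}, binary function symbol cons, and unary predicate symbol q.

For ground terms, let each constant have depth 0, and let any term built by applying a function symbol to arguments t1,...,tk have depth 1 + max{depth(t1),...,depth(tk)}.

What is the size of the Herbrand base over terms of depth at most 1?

First count ground terms of depth ≤ 1.
Count level by level. With function symbols cons/2, the terms of depth ≤ k are the 3 constants together with each function applied to depth-≤(k−1) tuples, so N_k = 3 + N_{k-1}^2.
N_0 = 3
N_1 = 3 + 3^2 = 12
So |H| = 12.
For each predicate symbol, the number of ground atoms is |H| raised to its arity; summing:
  q: 12
Total ground atoms: 12.

12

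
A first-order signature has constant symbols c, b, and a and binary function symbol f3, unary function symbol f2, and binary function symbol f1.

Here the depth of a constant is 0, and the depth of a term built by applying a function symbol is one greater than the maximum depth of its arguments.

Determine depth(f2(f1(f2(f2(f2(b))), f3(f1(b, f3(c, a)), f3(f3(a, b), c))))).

5

depth(f2(b)) = 1 + depth(b) = 1 + 0 = 1
depth(f2(f2(b))) = 1 + depth(f2(b)) = 1 + 1 = 2
depth(f2(f2(f2(b)))) = 1 + depth(f2(f2(b))) = 1 + 2 = 3
depth(f3(c, a)) = 1 + max(0, 0) = 1
depth(f1(b, f3(c, a))) = 1 + max(0, 1) = 2
depth(f3(a, b)) = 1 + max(0, 0) = 1
depth(f3(f3(a, b), c)) = 1 + max(1, 0) = 2
depth(f3(f1(b, f3(c, a)), f3(f3(a, b), c))) = 1 + max(2, 2) = 3
depth(f1(f2(f2(f2(b))), f3(f1(b, f3(c, a)), f3(f3(a, b), c)))) = 1 + max(3, 3) = 4
depth(f2(f1(f2(f2(f2(b))), f3(f1(b, f3(c, a)), f3(f3(a, b), c))))) = 1 + depth(f1(f2(f2(f2(b))), f3(f1(b, f3(c, a)), f3(f3(a, b), c)))) = 1 + 4 = 5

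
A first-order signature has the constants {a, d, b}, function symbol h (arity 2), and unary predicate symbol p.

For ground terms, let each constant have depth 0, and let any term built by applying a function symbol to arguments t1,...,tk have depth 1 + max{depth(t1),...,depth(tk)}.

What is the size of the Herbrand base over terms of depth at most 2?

First count ground terms of depth ≤ 2.
Count level by level. With function symbols h/2, the terms of depth ≤ k are the 3 constants together with each function applied to depth-≤(k−1) tuples, so N_k = 3 + N_{k-1}^2.
N_0 = 3
N_1 = 3 + 3^2 = 12
N_2 = 3 + 12^2 = 147
So |H| = 147.
Each predicate of arity r yields |H|^r ground atoms (one per choice of an r-tuple from H):
  p: 147
Total ground atoms: 147.

147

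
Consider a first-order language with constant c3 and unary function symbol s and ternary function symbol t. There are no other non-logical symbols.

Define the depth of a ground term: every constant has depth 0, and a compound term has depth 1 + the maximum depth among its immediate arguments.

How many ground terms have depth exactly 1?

Let N_k = |{terms of depth ≤ k}|. Then N_0 = 1 and N_k = 1 + N_{k-1} + N_{k-1}^3 for k ≥ 1 (one summand per function symbol, arity giving the exponent).
N_0 = 1
N_1 = 1 + 1 + 1^3 = 3
Terms of depth exactly 1: N_1 − N_0 = 3 − 1 = 2.

2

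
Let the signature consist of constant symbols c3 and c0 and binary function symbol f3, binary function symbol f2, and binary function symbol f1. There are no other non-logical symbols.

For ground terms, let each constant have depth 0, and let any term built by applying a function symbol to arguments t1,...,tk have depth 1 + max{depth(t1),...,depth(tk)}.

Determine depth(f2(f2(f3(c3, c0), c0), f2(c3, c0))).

3

depth(f3(c3, c0)) = 1 + max(0, 0) = 1
depth(f2(f3(c3, c0), c0)) = 1 + max(1, 0) = 2
depth(f2(c3, c0)) = 1 + max(0, 0) = 1
depth(f2(f2(f3(c3, c0), c0), f2(c3, c0))) = 1 + max(2, 1) = 3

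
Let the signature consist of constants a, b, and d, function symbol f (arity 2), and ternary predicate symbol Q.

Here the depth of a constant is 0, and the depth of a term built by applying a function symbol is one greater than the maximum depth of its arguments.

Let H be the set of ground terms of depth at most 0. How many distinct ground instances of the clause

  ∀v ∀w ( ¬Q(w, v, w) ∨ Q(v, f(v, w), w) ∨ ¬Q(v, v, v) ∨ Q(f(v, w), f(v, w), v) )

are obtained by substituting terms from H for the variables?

9

Ground terms of depth ≤ 0:
  Let N_k count ground terms of depth at most k. Each non-constant term of depth ≤ k is some function symbol applied to depth-≤(k−1) arguments, giving N_k = 3 + N_{k-1}^2.
  N_0 = 3
  Explicitly: a, b, d.
So there are 3 ground terms available for substitution.
The body mentions every one of the 2 quantified variables; since ground terms form a free algebra, no two substitutions collapse to the same formula.
Number of ground instances = 3^2 = 9.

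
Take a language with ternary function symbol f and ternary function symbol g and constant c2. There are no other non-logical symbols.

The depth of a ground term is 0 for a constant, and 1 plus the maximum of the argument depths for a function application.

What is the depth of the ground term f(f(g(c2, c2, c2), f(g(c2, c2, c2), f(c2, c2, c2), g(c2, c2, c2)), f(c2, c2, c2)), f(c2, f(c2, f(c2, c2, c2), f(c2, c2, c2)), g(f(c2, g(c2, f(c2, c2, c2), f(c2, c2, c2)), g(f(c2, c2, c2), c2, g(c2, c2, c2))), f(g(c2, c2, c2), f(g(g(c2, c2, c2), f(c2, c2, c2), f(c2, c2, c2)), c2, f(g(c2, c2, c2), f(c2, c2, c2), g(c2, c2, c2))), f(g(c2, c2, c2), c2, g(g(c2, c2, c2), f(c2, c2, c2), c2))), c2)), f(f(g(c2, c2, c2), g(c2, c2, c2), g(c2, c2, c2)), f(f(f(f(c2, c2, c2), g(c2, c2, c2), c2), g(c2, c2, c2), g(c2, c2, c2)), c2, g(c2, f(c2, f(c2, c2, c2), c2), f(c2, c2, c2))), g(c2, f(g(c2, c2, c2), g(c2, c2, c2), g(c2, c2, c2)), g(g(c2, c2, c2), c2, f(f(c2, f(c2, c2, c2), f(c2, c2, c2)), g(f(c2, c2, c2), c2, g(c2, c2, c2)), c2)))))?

depth(g(c2, c2, c2)) = 1 + max(0, 0, 0) = 1
depth(f(c2, c2, c2)) = 1 + max(0, 0, 0) = 1
depth(f(g(c2, c2, c2), f(c2, c2, c2), g(c2, c2, c2))) = 1 + max(1, 1, 1) = 2
depth(f(g(c2, c2, c2), f(g(c2, c2, c2), f(c2, c2, c2), g(c2, c2, c2)), f(c2, c2, c2))) = 1 + max(1, 2, 1) = 3
depth(f(c2, f(c2, c2, c2), f(c2, c2, c2))) = 1 + max(0, 1, 1) = 2
depth(g(c2, f(c2, c2, c2), f(c2, c2, c2))) = 1 + max(0, 1, 1) = 2
depth(g(f(c2, c2, c2), c2, g(c2, c2, c2))) = 1 + max(1, 0, 1) = 2
depth(f(c2, g(c2, f(c2, c2, c2), f(c2, c2, c2)), g(f(c2, c2, c2), c2, g(c2, c2, c2)))) = 1 + max(0, 2, 2) = 3
depth(g(g(c2, c2, c2), f(c2, c2, c2), f(c2, c2, c2))) = 1 + max(1, 1, 1) = 2
depth(f(g(g(c2, c2, c2), f(c2, c2, c2), f(c2, c2, c2)), c2, f(g(c2, c2, c2), f(c2, c2, c2), g(c2, c2, c2)))) = 1 + max(2, 0, 2) = 3
depth(g(g(c2, c2, c2), f(c2, c2, c2), c2)) = 1 + max(1, 1, 0) = 2
depth(f(g(c2, c2, c2), c2, g(g(c2, c2, c2), f(c2, c2, c2), c2))) = 1 + max(1, 0, 2) = 3
depth(f(g(c2, c2, c2), f(g(g(c2, c2, c2), f(c2, c2, c2), f(c2, c2, c2)), c2, f(g(c2, c2, c2), f(c2, c2, c2), g(c2, c2, c2))), f(g(c2, c2, c2), c2, g(g(c2, c2, c2), f(c2, c2, c2), c2)))) = 1 + max(1, 3, 3) = 4
depth(g(f(c2, g(c2, f(c2, c2, c2), f(c2, c2, c2)), g(f(c2, c2, c2), c2, g(c2, c2, c2))), f(g(c2, c2, c2), f(g(g(c2, c2, c2), f(c2, c2, c2), f(c2, c2, c2)), c2, f(g(c2, c2, c2), f(c2, c2, c2), g(c2, c2, c2))), f(g(c2, c2, c2), c2, g(g(c2, c2, c2), f(c2, c2, c2), c2))), c2)) = 1 + max(3, 4, 0) = 5
depth(f(c2, f(c2, f(c2, c2, c2), f(c2, c2, c2)), g(f(c2, g(c2, f(c2, c2, c2), f(c2, c2, c2)), g(f(c2, c2, c2), c2, g(c2, c2, c2))), f(g(c2, c2, c2), f(g(g(c2, c2, c2), f(c2, c2, c2), f(c2, c2, c2)), c2, f(g(c2, c2, c2), f(c2, c2, c2), g(c2, c2, c2))), f(g(c2, c2, c2), c2, g(g(c2, c2, c2), f(c2, c2, c2), c2))), c2))) = 1 + max(0, 2, 5) = 6
depth(f(g(c2, c2, c2), g(c2, c2, c2), g(c2, c2, c2))) = 1 + max(1, 1, 1) = 2
depth(f(f(c2, c2, c2), g(c2, c2, c2), c2)) = 1 + max(1, 1, 0) = 2
depth(f(f(f(c2, c2, c2), g(c2, c2, c2), c2), g(c2, c2, c2), g(c2, c2, c2))) = 1 + max(2, 1, 1) = 3
depth(f(c2, f(c2, c2, c2), c2)) = 1 + max(0, 1, 0) = 2
depth(g(c2, f(c2, f(c2, c2, c2), c2), f(c2, c2, c2))) = 1 + max(0, 2, 1) = 3
depth(f(f(f(f(c2, c2, c2), g(c2, c2, c2), c2), g(c2, c2, c2), g(c2, c2, c2)), c2, g(c2, f(c2, f(c2, c2, c2), c2), f(c2, c2, c2)))) = 1 + max(3, 0, 3) = 4
depth(f(f(c2, f(c2, c2, c2), f(c2, c2, c2)), g(f(c2, c2, c2), c2, g(c2, c2, c2)), c2)) = 1 + max(2, 2, 0) = 3
depth(g(g(c2, c2, c2), c2, f(f(c2, f(c2, c2, c2), f(c2, c2, c2)), g(f(c2, c2, c2), c2, g(c2, c2, c2)), c2))) = 1 + max(1, 0, 3) = 4
depth(g(c2, f(g(c2, c2, c2), g(c2, c2, c2), g(c2, c2, c2)), g(g(c2, c2, c2), c2, f(f(c2, f(c2, c2, c2), f(c2, c2, c2)), g(f(c2, c2, c2), c2, g(c2, c2, c2)), c2)))) = 1 + max(0, 2, 4) = 5
depth(f(f(g(c2, c2, c2), g(c2, c2, c2), g(c2, c2, c2)), f(f(f(f(c2, c2, c2), g(c2, c2, c2), c2), g(c2, c2, c2), g(c2, c2, c2)), c2, g(c2, f(c2, f(c2, c2, c2), c2), f(c2, c2, c2))), g(c2, f(g(c2, c2, c2), g(c2, c2, c2), g(c2, c2, c2)), g(g(c2, c2, c2), c2, f(f(c2, f(c2, c2, c2), f(c2, c2, c2)), g(f(c2, c2, c2), c2, g(c2, c2, c2)), c2))))) = 1 + max(2, 4, 5) = 6
depth(f(f(g(c2, c2, c2), f(g(c2, c2, c2), f(c2, c2, c2), g(c2, c2, c2)), f(c2, c2, c2)), f(c2, f(c2, f(c2, c2, c2), f(c2, c2, c2)), g(f(c2, g(c2, f(c2, c2, c2), f(c2, c2, c2)), g(f(c2, c2, c2), c2, g(c2, c2, c2))), f(g(c2, c2, c2), f(g(g(c2, c2, c2), f(c2, c2, c2), f(c2, c2, c2)), c2, f(g(c2, c2, c2), f(c2, c2, c2), g(c2, c2, c2))), f(g(c2, c2, c2), c2, g(g(c2, c2, c2), f(c2, c2, c2), c2))), c2)), f(f(g(c2, c2, c2), g(c2, c2, c2), g(c2, c2, c2)), f(f(f(f(c2, c2, c2), g(c2, c2, c2), c2), g(c2, c2, c2), g(c2, c2, c2)), c2, g(c2, f(c2, f(c2, c2, c2), c2), f(c2, c2, c2))), g(c2, f(g(c2, c2, c2), g(c2, c2, c2), g(c2, c2, c2)), g(g(c2, c2, c2), c2, f(f(c2, f(c2, c2, c2), f(c2, c2, c2)), g(f(c2, c2, c2), c2, g(c2, c2, c2)), c2)))))) = 1 + max(3, 6, 6) = 7

7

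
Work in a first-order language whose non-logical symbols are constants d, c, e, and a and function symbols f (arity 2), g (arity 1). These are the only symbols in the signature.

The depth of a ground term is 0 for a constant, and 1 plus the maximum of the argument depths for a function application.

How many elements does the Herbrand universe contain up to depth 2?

Count level by level. With function symbols f/2, g/1, the terms of depth ≤ k are the 4 constants together with each function applied to depth-≤(k−1) tuples, so N_k = 4 + N_{k-1}^2 + N_{k-1}.
N_0 = 4
N_1 = 4 + 4^2 + 4 = 24
N_2 = 4 + 24^2 + 24 = 604

604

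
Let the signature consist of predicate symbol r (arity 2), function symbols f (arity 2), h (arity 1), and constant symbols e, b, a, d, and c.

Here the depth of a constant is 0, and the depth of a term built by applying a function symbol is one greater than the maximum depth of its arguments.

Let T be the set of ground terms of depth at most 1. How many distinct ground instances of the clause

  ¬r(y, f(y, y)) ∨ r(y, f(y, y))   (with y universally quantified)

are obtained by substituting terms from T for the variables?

35

Ground terms of depth ≤ 1:
  Let N_k = |{terms of depth ≤ k}|. Then N_0 = 5 and N_k = 5 + N_{k-1}^2 + N_{k-1} for k ≥ 1 (one summand per function symbol, arity giving the exponent).
  N_0 = 5
  N_1 = 5 + 5^2 + 5 = 35
So there are 35 ground terms available for substitution.
The body mentions the single quantified variable y; since ground terms form a free algebra, no two substitutions collapse to the same formula.
Number of ground instances = 35.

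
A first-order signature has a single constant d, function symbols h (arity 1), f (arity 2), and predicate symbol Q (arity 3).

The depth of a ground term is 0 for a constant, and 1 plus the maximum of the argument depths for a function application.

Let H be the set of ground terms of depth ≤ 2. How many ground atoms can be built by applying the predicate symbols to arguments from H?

2197

First count ground terms of depth ≤ 2.
Count level by level. With function symbols h/1, f/2, the terms of depth ≤ k are the 1 constant together with each function applied to depth-≤(k−1) tuples, so N_k = 1 + N_{k-1} + N_{k-1}^2.
N_0 = 1
N_1 = 1 + 1 + 1^2 = 3
N_2 = 1 + 3 + 3^2 = 13
So |H| = 13.
A ground atom is a predicate applied to a tuple of terms from H, so the count is the sum over predicates of |H|^arity:
  Q: 13^3 = 2197
Total ground atoms: 2197.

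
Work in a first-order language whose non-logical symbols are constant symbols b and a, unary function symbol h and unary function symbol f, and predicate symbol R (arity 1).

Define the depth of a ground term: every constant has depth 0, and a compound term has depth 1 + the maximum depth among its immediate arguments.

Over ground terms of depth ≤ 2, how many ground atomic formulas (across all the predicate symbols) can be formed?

14

First count ground terms of depth ≤ 2.
Let N_k = |{terms of depth ≤ k}|. Then N_0 = 2 and N_k = 2 + N_{k-1} + N_{k-1} for k ≥ 1 (one summand per function symbol, arity giving the exponent).
N_0 = 2
N_1 = 2 + 2 + 2 = 6
N_2 = 2 + 6 + 6 = 14
So |H| = 14.
Each predicate of arity r yields |H|^r ground atoms (one per choice of an r-tuple from H):
  R: 14
Total ground atoms: 14.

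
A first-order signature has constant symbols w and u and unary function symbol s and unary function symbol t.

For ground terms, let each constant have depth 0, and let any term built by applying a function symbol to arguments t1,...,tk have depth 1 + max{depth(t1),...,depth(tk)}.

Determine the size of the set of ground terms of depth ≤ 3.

30

Write N_k for the number of ground terms of depth ≤ k. A term of depth ≤ k is either a constant or a function symbol applied to arguments of depth ≤ k−1, so N_k = 2 + N_{k-1} + N_{k-1}.
N_0 = 2
N_1 = 2 + 2 + 2 = 6
N_2 = 2 + 6 + 6 = 14
N_3 = 2 + 14 + 14 = 30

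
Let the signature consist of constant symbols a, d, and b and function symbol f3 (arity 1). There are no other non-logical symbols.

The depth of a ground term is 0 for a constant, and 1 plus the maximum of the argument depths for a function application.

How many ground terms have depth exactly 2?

3

Let N_k = |{terms of depth ≤ k}|. Then N_0 = 3 and N_k = 3 + N_{k-1} for k ≥ 1 (one summand per function symbol, arity giving the exponent).
N_0 = 3
N_1 = 3 + 3 = 6
N_2 = 3 + 6 = 9
Terms of depth exactly 2: N_2 − N_1 = 9 − 6 = 3.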